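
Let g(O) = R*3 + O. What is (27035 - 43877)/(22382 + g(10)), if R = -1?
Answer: -5614/7463 ≈ -0.75224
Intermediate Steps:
g(O) = -3 + O (g(O) = -1*3 + O = -3 + O)
(27035 - 43877)/(22382 + g(10)) = (27035 - 43877)/(22382 + (-3 + 10)) = -16842/(22382 + 7) = -16842/22389 = -16842*1/22389 = -5614/7463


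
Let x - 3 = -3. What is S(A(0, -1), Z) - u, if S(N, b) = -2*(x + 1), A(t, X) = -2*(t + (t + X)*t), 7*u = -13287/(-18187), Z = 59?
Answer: -267905/127309 ≈ -2.1044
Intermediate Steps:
x = 0 (x = 3 - 3 = 0)
u = 13287/127309 (u = (-13287/(-18187))/7 = (-13287*(-1/18187))/7 = (1/7)*(13287/18187) = 13287/127309 ≈ 0.10437)
A(t, X) = -2*t - 2*t*(X + t) (A(t, X) = -2*(t + (X + t)*t) = -2*(t + t*(X + t)) = -2*t - 2*t*(X + t))
S(N, b) = -2 (S(N, b) = -2*(0 + 1) = -2*1 = -2)
S(A(0, -1), Z) - u = -2 - 1*13287/127309 = -2 - 13287/127309 = -267905/127309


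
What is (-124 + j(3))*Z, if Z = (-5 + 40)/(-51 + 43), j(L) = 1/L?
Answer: 12985/24 ≈ 541.04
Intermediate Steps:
Z = -35/8 (Z = 35/(-8) = 35*(-1/8) = -35/8 ≈ -4.3750)
(-124 + j(3))*Z = (-124 + 1/3)*(-35/8) = -371/3*(-35/8) = 12985/24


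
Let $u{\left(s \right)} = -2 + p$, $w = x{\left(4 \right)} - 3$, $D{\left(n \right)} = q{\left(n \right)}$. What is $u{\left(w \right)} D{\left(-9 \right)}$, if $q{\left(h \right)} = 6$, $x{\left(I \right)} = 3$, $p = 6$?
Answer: $24$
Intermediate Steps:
$D{\left(n \right)} = 6$
$w = 0$ ($w = 3 - 3 = 0$)
$u{\left(s \right)} = 4$ ($u{\left(s \right)} = -2 + 6 = 4$)
$u{\left(w \right)} D{\left(-9 \right)} = 4 \cdot 6 = 24$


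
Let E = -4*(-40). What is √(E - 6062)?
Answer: I*√5902 ≈ 76.824*I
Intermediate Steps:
E = 160
√(E - 6062) = √(160 - 6062) = √(-5902) = I*√5902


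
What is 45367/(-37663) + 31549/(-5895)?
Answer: -1455668452/222023385 ≈ -6.5564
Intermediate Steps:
45367/(-37663) + 31549/(-5895) = 45367*(-1/37663) + 31549*(-1/5895) = -45367/37663 - 31549/5895 = -1455668452/222023385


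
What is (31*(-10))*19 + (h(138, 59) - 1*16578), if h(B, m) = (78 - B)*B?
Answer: -30748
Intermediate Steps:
h(B, m) = B*(78 - B)
(31*(-10))*19 + (h(138, 59) - 1*16578) = (31*(-10))*19 + (138*(78 - 1*138) - 1*16578) = -310*19 + (138*(78 - 138) - 16578) = -5890 + (138*(-60) - 16578) = -5890 + (-8280 - 16578) = -5890 - 24858 = -30748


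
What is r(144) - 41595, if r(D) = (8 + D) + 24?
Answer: -41419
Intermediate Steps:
r(D) = 32 + D
r(144) - 41595 = (32 + 144) - 41595 = 176 - 41595 = -41419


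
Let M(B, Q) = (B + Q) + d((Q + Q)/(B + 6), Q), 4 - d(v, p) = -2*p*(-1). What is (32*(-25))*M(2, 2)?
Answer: -3200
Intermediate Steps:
d(v, p) = 4 - 2*p (d(v, p) = 4 - (-2*p)*(-1) = 4 - 2*p)
M(B, Q) = 4 + B - Q (M(B, Q) = (B + Q) + (4 - 2*Q) = 4 + B - Q)
(32*(-25))*M(2, 2) = (32*(-25))*(4 + 2 - 1*2) = -800*(4 + 2 - 2) = -800*4 = -3200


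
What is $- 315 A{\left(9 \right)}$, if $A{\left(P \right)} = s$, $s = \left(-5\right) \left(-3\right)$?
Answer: $-4725$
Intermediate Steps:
$s = 15$
$A{\left(P \right)} = 15$
$- 315 A{\left(9 \right)} = \left(-315\right) 15 = -4725$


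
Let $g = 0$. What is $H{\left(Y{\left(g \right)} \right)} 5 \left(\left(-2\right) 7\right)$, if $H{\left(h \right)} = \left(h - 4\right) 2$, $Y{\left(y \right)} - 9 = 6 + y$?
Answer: $-1540$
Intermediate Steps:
$Y{\left(y \right)} = 15 + y$ ($Y{\left(y \right)} = 9 + \left(6 + y\right) = 15 + y$)
$H{\left(h \right)} = -8 + 2 h$ ($H{\left(h \right)} = \left(-4 + h\right) 2 = -8 + 2 h$)
$H{\left(Y{\left(g \right)} \right)} 5 \left(\left(-2\right) 7\right) = \left(-8 + 2 \left(15 + 0\right)\right) 5 \left(\left(-2\right) 7\right) = \left(-8 + 2 \cdot 15\right) 5 \left(-14\right) = \left(-8 + 30\right) 5 \left(-14\right) = 22 \cdot 5 \left(-14\right) = 110 \left(-14\right) = -1540$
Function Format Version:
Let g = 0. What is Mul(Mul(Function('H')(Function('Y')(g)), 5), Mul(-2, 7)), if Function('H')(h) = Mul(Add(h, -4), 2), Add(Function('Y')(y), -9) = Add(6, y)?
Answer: -1540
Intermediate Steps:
Function('Y')(y) = Add(15, y) (Function('Y')(y) = Add(9, Add(6, y)) = Add(15, y))
Function('H')(h) = Add(-8, Mul(2, h)) (Function('H')(h) = Mul(Add(-4, h), 2) = Add(-8, Mul(2, h)))
Mul(Mul(Function('H')(Function('Y')(g)), 5), Mul(-2, 7)) = Mul(Mul(Add(-8, Mul(2, Add(15, 0))), 5), Mul(-2, 7)) = Mul(Mul(Add(-8, Mul(2, 15)), 5), -14) = Mul(Mul(Add(-8, 30), 5), -14) = Mul(Mul(22, 5), -14) = Mul(110, -14) = -1540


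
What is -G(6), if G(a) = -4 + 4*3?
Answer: -8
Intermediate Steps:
G(a) = 8 (G(a) = -4 + 12 = 8)
-G(6) = -1*8 = -8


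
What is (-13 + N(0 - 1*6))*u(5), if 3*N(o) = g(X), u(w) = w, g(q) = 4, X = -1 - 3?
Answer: -175/3 ≈ -58.333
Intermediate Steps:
X = -4
N(o) = 4/3 (N(o) = (⅓)*4 = 4/3)
(-13 + N(0 - 1*6))*u(5) = (-13 + 4/3)*5 = -35/3*5 = -175/3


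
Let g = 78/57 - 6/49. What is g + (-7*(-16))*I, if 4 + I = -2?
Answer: -624472/931 ≈ -670.75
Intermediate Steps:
I = -6 (I = -4 - 2 = -6)
g = 1160/931 (g = 78*(1/57) - 6*1/49 = 26/19 - 6/49 = 1160/931 ≈ 1.2460)
g + (-7*(-16))*I = 1160/931 - 7*(-16)*(-6) = 1160/931 + 112*(-6) = 1160/931 - 672 = -624472/931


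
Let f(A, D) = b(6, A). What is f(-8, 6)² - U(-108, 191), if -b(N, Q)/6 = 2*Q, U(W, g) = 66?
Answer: 9150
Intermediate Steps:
b(N, Q) = -12*Q
f(A, D) = -12*A
f(-8, 6)² - U(-108, 191) = (-12*(-8))² - 1*66 = 96² - 66 = 9216 - 66 = 9150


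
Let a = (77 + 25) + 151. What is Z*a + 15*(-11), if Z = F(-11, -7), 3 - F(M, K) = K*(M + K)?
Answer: -31284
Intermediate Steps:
a = 253 (a = 102 + 151 = 253)
F(M, K) = 3 - K*(K + M) (F(M, K) = 3 - K*(M + K) = 3 - K*(K + M))
Z = -123 (Z = 3 - 1*(-7)² - 1*(-7)*(-11) = 3 - 1*49 - 77 = 3 - 49 - 77 = -123)
Z*a + 15*(-11) = -123*253 + 15*(-11) = -31119 - 165 = -31284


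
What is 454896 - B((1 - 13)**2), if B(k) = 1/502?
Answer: 228357791/502 ≈ 4.5490e+5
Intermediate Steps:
B(k) = 1/502
454896 - B((1 - 13)**2) = 454896 - 1*1/502 = 454896 - 1/502 = 228357791/502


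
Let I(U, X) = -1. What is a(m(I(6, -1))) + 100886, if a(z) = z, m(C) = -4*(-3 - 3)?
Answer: 100910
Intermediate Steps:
m(C) = 24 (m(C) = -4*(-6) = 24)
a(m(I(6, -1))) + 100886 = 24 + 100886 = 100910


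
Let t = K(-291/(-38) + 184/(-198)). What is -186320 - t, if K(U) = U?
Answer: -700961153/3762 ≈ -1.8633e+5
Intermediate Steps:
t = 25313/3762 (t = -291/(-38) + 184/(-198) = -291*(-1/38) + 184*(-1/198) = 291/38 - 92/99 = 25313/3762 ≈ 6.7286)
-186320 - t = -186320 - 1*25313/3762 = -186320 - 25313/3762 = -700961153/3762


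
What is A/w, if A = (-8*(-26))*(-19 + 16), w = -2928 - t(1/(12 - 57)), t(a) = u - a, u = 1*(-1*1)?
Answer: 540/2533 ≈ 0.21319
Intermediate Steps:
u = -1 (u = 1*(-1) = -1)
t(a) = -1 - a
w = -131716/45 (w = -2928 - (-1 - 1/(12 - 57)) = -2928 - (-1 - 1/(-45)) = -2928 - (-1 - 1*(-1/45)) = -2928 - (-1 + 1/45) = -2928 - 1*(-44/45) = -2928 + 44/45 = -131716/45 ≈ -2927.0)
A = -624 (A = 208*(-3) = -624)
A/w = -624/(-131716/45) = -624*(-45/131716) = 540/2533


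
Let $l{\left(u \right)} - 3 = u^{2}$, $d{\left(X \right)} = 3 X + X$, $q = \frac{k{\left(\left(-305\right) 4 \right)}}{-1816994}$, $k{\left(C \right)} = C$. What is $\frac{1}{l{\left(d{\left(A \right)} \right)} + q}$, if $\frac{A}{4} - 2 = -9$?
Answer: $\frac{908497}{11398912469} \approx 7.97 \cdot 10^{-5}$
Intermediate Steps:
$A = -28$ ($A = 8 + 4 \left(-9\right) = 8 - 36 = -28$)
$q = \frac{610}{908497}$ ($q = \frac{\left(-305\right) 4}{-1816994} = \left(-1220\right) \left(- \frac{1}{1816994}\right) = \frac{610}{908497} \approx 0.00067144$)
$d{\left(X \right)} = 4 X$
$l{\left(u \right)} = 3 + u^{2}$
$\frac{1}{l{\left(d{\left(A \right)} \right)} + q} = \frac{1}{\left(3 + \left(4 \left(-28\right)\right)^{2}\right) + \frac{610}{908497}} = \frac{1}{\left(3 + \left(-112\right)^{2}\right) + \frac{610}{908497}} = \frac{1}{\left(3 + 12544\right) + \frac{610}{908497}} = \frac{1}{12547 + \frac{610}{908497}} = \frac{1}{\frac{11398912469}{908497}} = \frac{908497}{11398912469}$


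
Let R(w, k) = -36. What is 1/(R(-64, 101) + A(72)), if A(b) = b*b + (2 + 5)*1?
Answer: 1/5155 ≈ 0.00019399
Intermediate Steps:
A(b) = 7 + b² (A(b) = b² + 7*1 = b² + 7 = 7 + b²)
1/(R(-64, 101) + A(72)) = 1/(-36 + (7 + 72²)) = 1/(-36 + (7 + 5184)) = 1/(-36 + 5191) = 1/5155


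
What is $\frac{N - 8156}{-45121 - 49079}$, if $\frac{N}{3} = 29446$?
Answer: $- \frac{40091}{47100} \approx -0.85119$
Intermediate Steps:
$N = 88338$ ($N = 3 \cdot 29446 = 88338$)
$\frac{N - 8156}{-45121 - 49079} = \frac{88338 - 8156}{-45121 - 49079} = \frac{80182}{-94200} = 80182 \left(- \frac{1}{94200}\right) = - \frac{40091}{47100}$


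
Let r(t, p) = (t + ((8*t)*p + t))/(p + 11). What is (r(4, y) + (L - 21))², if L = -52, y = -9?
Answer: 45369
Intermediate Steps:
r(t, p) = (2*t + 8*p*t)/(11 + p) (r(t, p) = (t + (8*p*t + t))/(11 + p) = (t + (t + 8*p*t))/(11 + p) = (2*t + 8*p*t)/(11 + p))
(r(4, y) + (L - 21))² = (2*4*(1 + 4*(-9))/(11 - 9) + (-52 - 21))² = (2*4*(1 - 36)/2 - 73)² = (2*4*(½)*(-35) - 73)² = (-140 - 73)² = (-213)² = 45369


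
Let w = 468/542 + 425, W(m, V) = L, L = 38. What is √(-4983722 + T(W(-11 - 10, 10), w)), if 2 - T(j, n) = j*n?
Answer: I*√367197862402/271 ≈ 2236.0*I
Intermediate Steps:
W(m, V) = 38
w = 115409/271 (w = 468*(1/542) + 425 = 234/271 + 425 = 115409/271 ≈ 425.86)
T(j, n) = 2 - j*n
√(-4983722 + T(W(-11 - 10, 10), w)) = √(-4983722 + (2 - 1*38*115409/271)) = √(-4983722 + (2 - 4385542/271)) = √(-4983722 - 4385000/271) = √(-1354973662/271) = I*√367197862402/271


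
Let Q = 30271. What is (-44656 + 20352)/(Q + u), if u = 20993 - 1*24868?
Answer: -6076/6599 ≈ -0.92075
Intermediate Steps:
u = -3875 (u = 20993 - 24868 = -3875)
(-44656 + 20352)/(Q + u) = (-44656 + 20352)/(30271 - 3875) = -24304/26396 = -24304*1/26396 = -6076/6599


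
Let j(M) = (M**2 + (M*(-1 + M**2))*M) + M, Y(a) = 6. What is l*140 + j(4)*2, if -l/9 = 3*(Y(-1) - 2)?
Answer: -14600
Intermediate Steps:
j(M) = M + M**2 + M**2*(-1 + M**2) (j(M) = (M**2 + M**2*(-1 + M**2)) + M = M + M**2 + M**2*(-1 + M**2))
l = -108 (l = -27*(6 - 2) = -27*4 = -9*12 = -108)
l*140 + j(4)*2 = -108*140 + (4 + 4**4)*2 = -15120 + (4 + 256)*2 = -15120 + 260*2 = -15120 + 520 = -14600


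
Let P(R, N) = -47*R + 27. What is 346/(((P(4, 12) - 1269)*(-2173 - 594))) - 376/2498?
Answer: -371724063/2471027845 ≈ -0.15043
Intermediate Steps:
P(R, N) = 27 - 47*R
346/(((P(4, 12) - 1269)*(-2173 - 594))) - 376/2498 = 346/((((27 - 47*4) - 1269)*(-2173 - 594))) - 376/2498 = 346/((((27 - 188) - 1269)*(-2767))) - 376*1/2498 = 346/(((-161 - 1269)*(-2767))) - 188/1249 = 346/((-1430*(-2767))) - 188/1249 = 346/3956810 - 188/1249 = 346*(1/3956810) - 188/1249 = 173/1978405 - 188/1249 = -371724063/2471027845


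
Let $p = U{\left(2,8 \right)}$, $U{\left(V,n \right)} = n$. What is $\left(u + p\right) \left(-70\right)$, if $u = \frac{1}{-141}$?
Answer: $- \frac{78890}{141} \approx -559.5$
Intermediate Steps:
$u = - \frac{1}{141} \approx -0.0070922$
$p = 8$
$\left(u + p\right) \left(-70\right) = \left(- \frac{1}{141} + 8\right) \left(-70\right) = \frac{1127}{141} \left(-70\right) = - \frac{78890}{141}$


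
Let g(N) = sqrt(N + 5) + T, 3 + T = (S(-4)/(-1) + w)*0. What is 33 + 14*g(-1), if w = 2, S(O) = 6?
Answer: 19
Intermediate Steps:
T = -3 (T = -3 + (6/(-1) + 2)*0 = -3 + (6*(-1) + 2)*0 = -3 + (-6 + 2)*0 = -3 - 4*0 = -3 + 0 = -3)
g(N) = -3 + sqrt(5 + N) (g(N) = sqrt(N + 5) - 3 = sqrt(5 + N) - 3 = -3 + sqrt(5 + N))
33 + 14*g(-1) = 33 + 14*(-3 + sqrt(5 - 1)) = 33 + 14*(-3 + sqrt(4)) = 33 + 14*(-3 + 2) = 33 + 14*(-1) = 33 - 14 = 19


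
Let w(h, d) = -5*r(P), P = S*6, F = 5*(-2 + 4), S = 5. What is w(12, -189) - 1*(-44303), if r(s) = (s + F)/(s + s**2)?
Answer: 4120159/93 ≈ 44303.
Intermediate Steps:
F = 10 (F = 5*2 = 10)
P = 30 (P = 5*6 = 30)
r(s) = (10 + s)/(s + s**2) (r(s) = (s + 10)/(s + s**2) = (10 + s)/(s + s**2))
w(h, d) = -20/93 (w(h, d) = -5*(10 + 30)/(30*(1 + 30)) = -40/(6*31) = -5*4/93 = -20/93)
w(12, -189) - 1*(-44303) = -20/93 - 1*(-44303) = -20/93 + 44303 = 4120159/93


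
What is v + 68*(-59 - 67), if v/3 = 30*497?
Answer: 36162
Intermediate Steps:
v = 44730 (v = 3*(30*497) = 3*14910 = 44730)
v + 68*(-59 - 67) = 44730 + 68*(-59 - 67) = 44730 + 68*(-126) = 44730 - 8568 = 36162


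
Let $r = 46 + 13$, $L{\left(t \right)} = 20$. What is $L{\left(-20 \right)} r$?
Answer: $1180$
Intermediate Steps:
$r = 59$
$L{\left(-20 \right)} r = 20 \cdot 59 = 1180$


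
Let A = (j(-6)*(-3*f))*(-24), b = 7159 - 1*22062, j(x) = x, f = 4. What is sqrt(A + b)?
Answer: I*sqrt(16631) ≈ 128.96*I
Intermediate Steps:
b = -14903 (b = 7159 - 22062 = -14903)
A = -1728 (A = -(-18)*4*(-24) = -6*(-12)*(-24) = 72*(-24) = -1728)
sqrt(A + b) = sqrt(-1728 - 14903) = sqrt(-16631) = I*sqrt(16631)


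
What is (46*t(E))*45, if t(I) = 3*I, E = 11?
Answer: 68310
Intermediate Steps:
(46*t(E))*45 = (46*(3*11))*45 = (46*33)*45 = 1518*45 = 68310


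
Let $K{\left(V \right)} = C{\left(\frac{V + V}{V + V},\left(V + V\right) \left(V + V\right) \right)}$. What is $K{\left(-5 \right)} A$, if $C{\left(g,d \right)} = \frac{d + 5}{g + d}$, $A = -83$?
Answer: $- \frac{8715}{101} \approx -86.287$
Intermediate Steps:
$C{\left(g,d \right)} = \frac{5 + d}{d + g}$
$K{\left(V \right)} = \frac{5 + 4 V^{2}}{1 + 4 V^{2}}$ ($K{\left(V \right)} = \frac{5 + \left(V + V\right) \left(V + V\right)}{\left(V + V\right) \left(V + V\right) + \frac{V + V}{V + V}} = \frac{5 + 2 V 2 V}{2 V 2 V + \frac{2 V}{2 V}} = \frac{5 + 4 V^{2}}{4 V^{2} + 2 V \frac{1}{2 V}} = \frac{5 + 4 V^{2}}{4 V^{2} + 1} = \frac{5 + 4 V^{2}}{1 + 4 V^{2}}$)
$K{\left(-5 \right)} A = \frac{5 + 4 \left(-5\right)^{2}}{1 + 4 \left(-5\right)^{2}} \left(-83\right) = \frac{5 + 4 \cdot 25}{1 + 4 \cdot 25} \left(-83\right) = \frac{5 + 100}{1 + 100} \left(-83\right) = \frac{1}{101} \cdot 105 \left(-83\right) = \frac{105}{101} \left(-83\right) = - \frac{8715}{101}$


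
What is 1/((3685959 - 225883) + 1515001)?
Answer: 1/4975077 ≈ 2.0100e-7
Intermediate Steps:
1/((3685959 - 225883) + 1515001) = 1/(3460076 + 1515001) = 1/4975077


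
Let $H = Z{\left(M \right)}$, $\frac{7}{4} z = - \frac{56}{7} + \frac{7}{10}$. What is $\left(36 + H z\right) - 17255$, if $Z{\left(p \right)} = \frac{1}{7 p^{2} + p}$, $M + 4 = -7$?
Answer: $- \frac{251914043}{14630} \approx -17219.0$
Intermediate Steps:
$M = -11$ ($M = -4 - 7 = -11$)
$Z{\left(p \right)} = \frac{1}{p + 7 p^{2}}$
$z = - \frac{146}{35}$ ($z = \frac{4 \left(- \frac{56}{7} + \frac{7}{10}\right)}{7} = \frac{4 \left(\left(-56\right) \frac{1}{7} + 7 \cdot \frac{1}{10}\right)}{7} = \frac{4 \left(-8 + \frac{7}{10}\right)}{7} = \frac{4}{7} \left(- \frac{73}{10}\right) = - \frac{146}{35} \approx -4.1714$)
$H = \frac{1}{836}$ ($H = \frac{1}{\left(-11\right) \left(1 + 7 \left(-11\right)\right)} = - \frac{1}{11 \left(1 - 77\right)} = - \frac{1}{11 \left(-76\right)} = \left(- \frac{1}{11}\right) \left(- \frac{1}{76}\right) = \frac{1}{836} \approx 0.0011962$)
$\left(36 + H z\right) - 17255 = \left(36 + \frac{1}{836} \left(- \frac{146}{35}\right)\right) - 17255 = \left(36 - \frac{73}{14630}\right) - 17255 = \frac{526607}{14630} - 17255 = - \frac{251914043}{14630}$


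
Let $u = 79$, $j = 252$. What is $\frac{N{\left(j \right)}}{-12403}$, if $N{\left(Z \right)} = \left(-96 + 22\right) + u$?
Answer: $- \frac{5}{12403} \approx -0.00040313$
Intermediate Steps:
$N{\left(Z \right)} = 5$ ($N{\left(Z \right)} = \left(-96 + 22\right) + 79 = -74 + 79 = 5$)
$\frac{N{\left(j \right)}}{-12403} = \frac{5}{-12403} = 5 \left(- \frac{1}{12403}\right) = - \frac{5}{12403}$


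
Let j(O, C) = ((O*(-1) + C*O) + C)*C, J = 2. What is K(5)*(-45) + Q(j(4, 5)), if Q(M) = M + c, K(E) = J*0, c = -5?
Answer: 100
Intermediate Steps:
K(E) = 0 (K(E) = 2*0 = 0)
j(O, C) = C*(C - O + C*O) (j(O, C) = ((-O + C*O) + C)*C = (C - O + C*O)*C = C*(C - O + C*O))
Q(M) = -5 + M (Q(M) = M - 5 = -5 + M)
K(5)*(-45) + Q(j(4, 5)) = 0*(-45) + (-5 + 5*(5 - 1*4 + 5*4)) = 0 + (-5 + 5*(5 - 4 + 20)) = 0 + (-5 + 5*21) = 0 + (-5 + 105) = 0 + 100 = 100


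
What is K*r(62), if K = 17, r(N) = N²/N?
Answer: 1054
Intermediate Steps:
r(N) = N
K*r(62) = 17*62 = 1054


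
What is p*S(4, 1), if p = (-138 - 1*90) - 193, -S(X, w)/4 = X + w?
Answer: 8420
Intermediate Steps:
S(X, w) = -4*X - 4*w (S(X, w) = -4*(X + w) = -4*X - 4*w)
p = -421 (p = (-138 - 90) - 193 = -228 - 193 = -421)
p*S(4, 1) = -421*(-4*4 - 4*1) = -421*(-16 - 4) = -421*(-20) = 8420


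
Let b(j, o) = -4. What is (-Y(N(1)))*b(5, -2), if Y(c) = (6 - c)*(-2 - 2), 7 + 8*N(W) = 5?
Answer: -100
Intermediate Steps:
N(W) = -¼ (N(W) = -7/8 + (⅛)*5 = -7/8 + 5/8 = -¼)
Y(c) = -24 + 4*c (Y(c) = (6 - c)*(-4) = -24 + 4*c)
(-Y(N(1)))*b(5, -2) = -(-24 + 4*(-¼))*(-4) = -(-24 - 1)*(-4) = -1*(-25)*(-4) = 25*(-4) = -100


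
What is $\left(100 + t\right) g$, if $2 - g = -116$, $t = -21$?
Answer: $9322$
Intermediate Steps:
$g = 118$ ($g = 2 - -116 = 2 + 116 = 118$)
$\left(100 + t\right) g = \left(100 - 21\right) 118 = 79 \cdot 118 = 9322$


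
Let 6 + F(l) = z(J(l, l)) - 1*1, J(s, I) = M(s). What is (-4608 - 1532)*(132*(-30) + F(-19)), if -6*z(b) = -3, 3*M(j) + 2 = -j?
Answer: 24354310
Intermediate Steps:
M(j) = -2/3 - j/3 (M(j) = -2/3 + (-j)/3 = -2/3 - j/3)
J(s, I) = -2/3 - s/3
z(b) = 1/2 (z(b) = -1/6*(-3) = 1/2)
F(l) = -13/2 (F(l) = -6 + (1/2 - 1*1) = -6 + (1/2 - 1) = -6 - 1/2 = -13/2)
(-4608 - 1532)*(132*(-30) + F(-19)) = (-4608 - 1532)*(132*(-30) - 13/2) = -6140*(-3960 - 13/2) = -6140*(-7933/2) = 24354310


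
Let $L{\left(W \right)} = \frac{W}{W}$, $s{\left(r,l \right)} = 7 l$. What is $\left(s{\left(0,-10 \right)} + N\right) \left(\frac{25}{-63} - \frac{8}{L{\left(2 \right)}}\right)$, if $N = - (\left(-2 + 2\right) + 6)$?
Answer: $\frac{40204}{63} \approx 638.16$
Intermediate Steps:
$L{\left(W \right)} = 1$
$N = -6$ ($N = - (0 + 6) = \left(-1\right) 6 = -6$)
$\left(s{\left(0,-10 \right)} + N\right) \left(\frac{25}{-63} - \frac{8}{L{\left(2 \right)}}\right) = \left(7 \left(-10\right) - 6\right) \left(\frac{25}{-63} - \frac{8}{1}\right) = \left(-70 - 6\right) \left(25 \left(- \frac{1}{63}\right) - 8\right) = - 76 \left(- \frac{25}{63} - 8\right) = \left(-76\right) \left(- \frac{529}{63}\right) = \frac{40204}{63}$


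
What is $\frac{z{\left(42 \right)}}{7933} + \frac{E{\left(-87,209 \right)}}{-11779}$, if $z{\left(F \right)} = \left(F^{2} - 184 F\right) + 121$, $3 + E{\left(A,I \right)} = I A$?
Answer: $\frac{75444841}{93442807} \approx 0.80739$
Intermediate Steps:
$E{\left(A,I \right)} = -3 + A I$ ($E{\left(A,I \right)} = -3 + I A = -3 + A I$)
$z{\left(F \right)} = 121 + F^{2} - 184 F$
$\frac{z{\left(42 \right)}}{7933} + \frac{E{\left(-87,209 \right)}}{-11779} = \frac{121 + 42^{2} - 7728}{7933} + \frac{-3 - 18183}{-11779} = \left(121 + 1764 - 7728\right) \frac{1}{7933} + \left(-3 - 18183\right) \left(- \frac{1}{11779}\right) = \left(-5843\right) \frac{1}{7933} - - \frac{18186}{11779} = - \frac{5843}{7933} + \frac{18186}{11779} = \frac{75444841}{93442807}$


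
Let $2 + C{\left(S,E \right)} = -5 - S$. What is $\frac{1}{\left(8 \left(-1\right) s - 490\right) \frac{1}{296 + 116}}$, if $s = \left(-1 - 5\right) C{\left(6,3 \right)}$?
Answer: $- \frac{206}{557} \approx -0.36984$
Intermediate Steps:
$C{\left(S,E \right)} = -7 - S$ ($C{\left(S,E \right)} = -2 - \left(5 + S\right) = -7 - S$)
$s = 78$ ($s = \left(-1 - 5\right) \left(-7 - 6\right) = - 6 \left(-7 - 6\right) = \left(-6\right) \left(-13\right) = 78$)
$\frac{1}{\left(8 \left(-1\right) s - 490\right) \frac{1}{296 + 116}} = \frac{1}{\left(8 \left(-1\right) 78 - 490\right) \frac{1}{296 + 116}} = \frac{1}{\left(\left(-8\right) 78 - 490\right) \frac{1}{412}} = \frac{1}{\left(-624 - 490\right) \frac{1}{412}} = \frac{1}{\left(-1114\right) \frac{1}{412}} = \frac{1}{- \frac{557}{206}} = - \frac{206}{557}$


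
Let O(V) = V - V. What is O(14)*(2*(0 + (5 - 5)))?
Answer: 0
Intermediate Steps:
O(V) = 0
O(14)*(2*(0 + (5 - 5))) = 0*(2*(0 + (5 - 5))) = 0*(2*(0 + 0)) = 0*(2*0) = 0*0 = 0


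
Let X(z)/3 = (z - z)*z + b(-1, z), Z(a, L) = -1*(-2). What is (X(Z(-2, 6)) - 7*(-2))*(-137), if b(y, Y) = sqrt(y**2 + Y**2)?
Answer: -1918 - 411*sqrt(5) ≈ -2837.0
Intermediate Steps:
b(y, Y) = sqrt(Y**2 + y**2)
Z(a, L) = 2
X(z) = 3*sqrt(1 + z**2) (X(z) = 3*((z - z)*z + sqrt(z**2 + (-1)**2)) = 3*(0*z + sqrt(z**2 + 1)) = 3*(0 + sqrt(1 + z**2)) = 3*sqrt(1 + z**2))
(X(Z(-2, 6)) - 7*(-2))*(-137) = (3*sqrt(1 + 2**2) - 7*(-2))*(-137) = (3*sqrt(1 + 4) + 14)*(-137) = (3*sqrt(5) + 14)*(-137) = (14 + 3*sqrt(5))*(-137) = -1918 - 411*sqrt(5)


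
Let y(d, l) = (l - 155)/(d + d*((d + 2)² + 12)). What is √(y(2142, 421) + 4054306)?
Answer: √771011070848545852297/13790247 ≈ 2013.5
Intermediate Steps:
y(d, l) = (-155 + l)/(d + d*(12 + (2 + d)²)) (y(d, l) = (-155 + l)/(d + d*((2 + d)² + 12)) = (-155 + l)/(d + d*(12 + (2 + d)²)))
√(y(2142, 421) + 4054306) = √((-155 + 421)/(2142*(13 + (2 + 2142)²)) + 4054306) = √((1/2142)*266/(13 + 2144²) + 4054306) = √((1/2142)*266/(13 + 4596736) + 4054306) = √((1/2142)*266/4596749 + 4054306) = √((1/2142)*(1/4596749)*266 + 4054306) = √(19/703302597 + 4054306) = √(2851403938832701/703302597) = √771011070848545852297/13790247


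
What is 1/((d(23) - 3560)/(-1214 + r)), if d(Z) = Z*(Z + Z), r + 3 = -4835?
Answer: 3026/1251 ≈ 2.4189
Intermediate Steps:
r = -4838 (r = -3 - 4835 = -4838)
d(Z) = 2*Z² (d(Z) = Z*(2*Z) = 2*Z²)
1/((d(23) - 3560)/(-1214 + r)) = 1/((2*23² - 3560)/(-1214 - 4838)) = 1/((2*529 - 3560)/(-6052)) = 1/((1058 - 3560)*(-1/6052)) = 1/(-2502*(-1/6052)) = 1/(1251/3026) = 3026/1251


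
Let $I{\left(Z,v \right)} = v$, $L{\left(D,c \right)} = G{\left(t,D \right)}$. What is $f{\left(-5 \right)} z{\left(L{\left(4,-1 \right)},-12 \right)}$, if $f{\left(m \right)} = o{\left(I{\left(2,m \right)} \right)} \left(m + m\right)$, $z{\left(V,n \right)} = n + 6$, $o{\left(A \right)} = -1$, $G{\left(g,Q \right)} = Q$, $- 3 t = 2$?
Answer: $-60$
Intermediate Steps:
$t = - \frac{2}{3}$ ($t = \left(- \frac{1}{3}\right) 2 = - \frac{2}{3} \approx -0.66667$)
$L{\left(D,c \right)} = D$
$z{\left(V,n \right)} = 6 + n$
$f{\left(m \right)} = - 2 m$ ($f{\left(m \right)} = - (m + m) = - 2 m$)
$f{\left(-5 \right)} z{\left(L{\left(4,-1 \right)},-12 \right)} = \left(-2\right) \left(-5\right) \left(6 - 12\right) = 10 \left(-6\right) = -60$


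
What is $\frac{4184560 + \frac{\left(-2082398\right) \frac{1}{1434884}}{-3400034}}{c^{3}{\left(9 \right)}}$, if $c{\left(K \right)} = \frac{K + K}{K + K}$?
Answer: $\frac{600441823462252287}{143489834884} \approx 4.1846 \cdot 10^{6}$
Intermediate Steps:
$c{\left(K \right)} = 1$ ($c{\left(K \right)} = \frac{2 K}{2 K} = 2 K \frac{1}{2 K} = 1$)
$\frac{4184560 + \frac{\left(-2082398\right) \frac{1}{1434884}}{-3400034}}{c^{3}{\left(9 \right)}} = \frac{4184560 + \frac{\left(-2082398\right) \frac{1}{1434884}}{-3400034}}{1^{3}} = \frac{4184560 + \left(-2082398\right) \frac{1}{1434884} \left(- \frac{1}{3400034}\right)}{1} = \left(4184560 - - \frac{61247}{143489834884}\right) 1 = \left(4184560 + \frac{61247}{143489834884}\right) 1 = \frac{600441823462252287}{143489834884} \cdot 1 = \frac{600441823462252287}{143489834884}$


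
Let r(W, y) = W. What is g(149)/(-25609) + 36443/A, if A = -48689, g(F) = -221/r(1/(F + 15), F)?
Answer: 831415329/1246876601 ≈ 0.66680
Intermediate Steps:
g(F) = -3315 - 221*F (g(F) = -(3315 + 221*F) = -221*(15 + F) = -3315 - 221*F)
g(149)/(-25609) + 36443/A = (-3315 - 221*149)/(-25609) + 36443/(-48689) = (-3315 - 32929)*(-1/25609) + 36443*(-1/48689) = -36244*(-1/25609) - 36443/48689 = 36244/25609 - 36443/48689 = 831415329/1246876601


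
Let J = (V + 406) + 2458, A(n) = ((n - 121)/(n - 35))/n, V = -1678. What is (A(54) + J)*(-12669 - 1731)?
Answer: -973415200/57 ≈ -1.7077e+7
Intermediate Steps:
A(n) = (-121 + n)/(n*(-35 + n)) (A(n) = ((-121 + n)/(-35 + n))/n = (-121 + n)/(n*(-35 + n)))
J = 1186 (J = (-1678 + 406) + 2458 = -1272 + 2458 = 1186)
(A(54) + J)*(-12669 - 1731) = ((-121 + 54)/(54*(-35 + 54)) + 1186)*(-12669 - 1731) = ((1/54)*(-67)/19 + 1186)*(-14400) = ((1/54)*(1/19)*(-67) + 1186)*(-14400) = (-67/1026 + 1186)*(-14400) = (1216769/1026)*(-14400) = -973415200/57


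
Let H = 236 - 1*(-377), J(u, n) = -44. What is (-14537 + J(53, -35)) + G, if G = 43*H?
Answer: 11778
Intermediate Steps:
H = 613 (H = 236 + 377 = 613)
G = 26359 (G = 43*613 = 26359)
(-14537 + J(53, -35)) + G = (-14537 - 44) + 26359 = -14581 + 26359 = 11778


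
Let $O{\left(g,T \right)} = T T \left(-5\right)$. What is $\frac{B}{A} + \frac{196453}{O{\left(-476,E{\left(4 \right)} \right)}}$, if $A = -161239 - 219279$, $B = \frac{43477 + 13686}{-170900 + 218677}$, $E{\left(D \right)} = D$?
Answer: $- \frac{1785758605836599}{727200339440} \approx -2455.7$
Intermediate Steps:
$B = \frac{57163}{47777} \approx 1.1965$
$O{\left(g,T \right)} = - 5 T^{2}$ ($O{\left(g,T \right)} = T^{2} \left(-5\right) = - 5 T^{2}$)
$A = -380518$
$\frac{B}{A} + \frac{196453}{O{\left(-476,E{\left(4 \right)} \right)}} = \frac{57163}{47777 \left(-380518\right)} + \frac{196453}{\left(-5\right) 4^{2}} = \frac{57163}{47777} \left(- \frac{1}{380518}\right) + \frac{196453}{\left(-5\right) 16} = - \frac{57163}{18180008486} + \frac{196453}{-80} = - \frac{57163}{18180008486} + 196453 \left(- \frac{1}{80}\right) = - \frac{57163}{18180008486} - \frac{196453}{80} = - \frac{1785758605836599}{727200339440}$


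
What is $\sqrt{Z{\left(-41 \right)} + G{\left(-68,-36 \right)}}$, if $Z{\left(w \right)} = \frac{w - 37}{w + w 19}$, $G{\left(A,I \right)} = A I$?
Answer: $\frac{\sqrt{411524790}}{410} \approx 49.478$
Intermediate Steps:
$Z{\left(w \right)} = \frac{-37 + w}{20 w}$ ($Z{\left(w \right)} = \frac{-37 + w}{w + 19 w} = \frac{-37 + w}{20 w}$)
$\sqrt{Z{\left(-41 \right)} + G{\left(-68,-36 \right)}} = \sqrt{\frac{-37 - 41}{20 \left(-41\right)} - -2448} = \sqrt{\frac{1}{20} \left(- \frac{1}{41}\right) \left(-78\right) + 2448} = \sqrt{\frac{39}{410} + 2448} = \sqrt{\frac{1003719}{410}} = \frac{\sqrt{411524790}}{410}$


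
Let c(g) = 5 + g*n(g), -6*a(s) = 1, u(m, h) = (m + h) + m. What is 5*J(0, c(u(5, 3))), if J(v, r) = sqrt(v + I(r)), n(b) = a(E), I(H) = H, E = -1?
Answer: 5*sqrt(102)/6 ≈ 8.4163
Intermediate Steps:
u(m, h) = h + 2*m (u(m, h) = (h + m) + m = h + 2*m)
a(s) = -1/6 (a(s) = -1/6*1 = -1/6)
n(b) = -1/6
c(g) = 5 - g/6 (c(g) = 5 + g*(-1/6) = 5 - g/6)
J(v, r) = sqrt(r + v) (J(v, r) = sqrt(v + r) = sqrt(r + v))
5*J(0, c(u(5, 3))) = 5*sqrt((5 - (3 + 2*5)/6) + 0) = 5*sqrt((5 - (3 + 10)/6) + 0) = 5*sqrt((5 - 1/6*13) + 0) = 5*sqrt((5 - 13/6) + 0) = 5*sqrt(17/6 + 0) = 5*sqrt(17/6) = 5*(sqrt(102)/6) = 5*sqrt(102)/6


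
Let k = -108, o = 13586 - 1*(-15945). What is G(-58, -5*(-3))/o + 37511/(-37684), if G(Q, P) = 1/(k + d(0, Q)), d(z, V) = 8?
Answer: -13846721473/13910577550 ≈ -0.99541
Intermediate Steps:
o = 29531 (o = 13586 + 15945 = 29531)
G(Q, P) = -1/100 (G(Q, P) = 1/(-108 + 8) = 1/(-100) = -1/100)
G(-58, -5*(-3))/o + 37511/(-37684) = -1/100/29531 + 37511/(-37684) = -1/100*1/29531 + 37511*(-1/37684) = -1/2953100 - 37511/37684 = -13846721473/13910577550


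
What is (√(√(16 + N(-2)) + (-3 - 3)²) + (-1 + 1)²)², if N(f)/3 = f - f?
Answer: 40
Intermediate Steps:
N(f) = 0 (N(f) = 3*(f - f) = 3*0 = 0)
(√(√(16 + N(-2)) + (-3 - 3)²) + (-1 + 1)²)² = (√(√(16 + 0) + (-3 - 3)²) + (-1 + 1)²)² = (√(√16 + (-6)²) + 0²)² = (√(4 + 36) + 0)² = (√40 + 0)² = (2*√10 + 0)² = (2*√10)² = 40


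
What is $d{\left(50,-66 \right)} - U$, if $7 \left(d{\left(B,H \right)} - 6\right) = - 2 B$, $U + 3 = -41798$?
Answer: $\frac{292549}{7} \approx 41793.0$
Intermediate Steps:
$U = -41801$ ($U = -3 - 41798 = -41801$)
$d{\left(B,H \right)} = 6 - \frac{2 B}{7}$ ($d{\left(B,H \right)} = 6 + \frac{\left(-2\right) B}{7} = 6 - \frac{2 B}{7}$)
$d{\left(50,-66 \right)} - U = \left(6 - \frac{100}{7}\right) - -41801 = \left(6 - \frac{100}{7}\right) + 41801 = - \frac{58}{7} + 41801 = \frac{292549}{7}$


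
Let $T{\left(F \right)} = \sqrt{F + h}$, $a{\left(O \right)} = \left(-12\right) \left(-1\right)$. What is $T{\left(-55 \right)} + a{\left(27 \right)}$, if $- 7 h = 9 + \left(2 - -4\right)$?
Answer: $12 + \frac{20 i \sqrt{7}}{7} \approx 12.0 + 7.5593 i$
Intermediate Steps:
$h = - \frac{15}{7}$ ($h = - \frac{9 + \left(2 - -4\right)}{7} = - \frac{9 + \left(2 + 4\right)}{7} = - \frac{9 + 6}{7} = \left(- \frac{1}{7}\right) 15 = - \frac{15}{7} \approx -2.1429$)
$a{\left(O \right)} = 12$
$T{\left(F \right)} = \sqrt{- \frac{15}{7} + F}$ ($T{\left(F \right)} = \sqrt{F - \frac{15}{7}} = \sqrt{- \frac{15}{7} + F}$)
$T{\left(-55 \right)} + a{\left(27 \right)} = \frac{\sqrt{-105 + 49 \left(-55\right)}}{7} + 12 = \frac{\sqrt{-105 - 2695}}{7} + 12 = \frac{\sqrt{-2800}}{7} + 12 = \frac{20 i \sqrt{7}}{7} + 12 = 12 + \frac{20 i \sqrt{7}}{7}$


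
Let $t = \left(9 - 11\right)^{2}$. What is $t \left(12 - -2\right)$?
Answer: $56$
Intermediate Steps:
$t = 4$ ($t = \left(-2\right)^{2} = 4$)
$t \left(12 - -2\right) = 4 \left(12 - -2\right) = 4 \left(12 + 2\right) = 4 \cdot 14 = 56$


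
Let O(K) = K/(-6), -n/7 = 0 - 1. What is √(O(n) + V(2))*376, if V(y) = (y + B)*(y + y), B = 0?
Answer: 188*√246/3 ≈ 982.89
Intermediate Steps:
n = 7 (n = -7*(0 - 1) = -7*(-1) = 7)
V(y) = 2*y² (V(y) = (y + 0)*(y + y) = y*(2*y) = 2*y²)
O(K) = -K/6 (O(K) = K*(-⅙) = -K/6)
√(O(n) + V(2))*376 = √(-⅙*7 + 2*2²)*376 = √(-7/6 + 2*4)*376 = √(-7/6 + 8)*376 = √(41/6)*376 = (√246/6)*376 = 188*√246/3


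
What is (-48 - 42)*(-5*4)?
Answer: 1800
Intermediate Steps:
(-48 - 42)*(-5*4) = -90*(-20) = 1800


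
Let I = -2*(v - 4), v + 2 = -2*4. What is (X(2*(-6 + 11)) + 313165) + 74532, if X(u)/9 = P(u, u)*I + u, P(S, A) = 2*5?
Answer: 390307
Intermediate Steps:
P(S, A) = 10
v = -10 (v = -2 - 2*4 = -2 - 8 = -10)
I = 28 (I = -2*(-10 - 4) = -2*(-14) = 28)
X(u) = 2520 + 9*u (X(u) = 9*(10*28 + u) = 9*(280 + u) = 2520 + 9*u)
(X(2*(-6 + 11)) + 313165) + 74532 = ((2520 + 9*(2*(-6 + 11))) + 313165) + 74532 = ((2520 + 9*(2*5)) + 313165) + 74532 = ((2520 + 9*10) + 313165) + 74532 = ((2520 + 90) + 313165) + 74532 = (2610 + 313165) + 74532 = 315775 + 74532 = 390307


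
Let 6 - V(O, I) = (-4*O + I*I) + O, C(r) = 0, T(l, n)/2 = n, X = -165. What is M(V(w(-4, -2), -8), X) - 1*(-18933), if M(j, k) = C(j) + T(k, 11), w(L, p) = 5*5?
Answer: 18955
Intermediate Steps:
T(l, n) = 2*n
w(L, p) = 25
V(O, I) = 6 - I**2 + 3*O (V(O, I) = 6 - ((-4*O + I*I) + O) = 6 - ((-4*O + I**2) + O) = 6 - ((I**2 - 4*O) + O) = 6 - (I**2 - 3*O) = 6 + (-I**2 + 3*O) = 6 - I**2 + 3*O)
M(j, k) = 22 (M(j, k) = 0 + 2*11 = 0 + 22 = 22)
M(V(w(-4, -2), -8), X) - 1*(-18933) = 22 - 1*(-18933) = 22 + 18933 = 18955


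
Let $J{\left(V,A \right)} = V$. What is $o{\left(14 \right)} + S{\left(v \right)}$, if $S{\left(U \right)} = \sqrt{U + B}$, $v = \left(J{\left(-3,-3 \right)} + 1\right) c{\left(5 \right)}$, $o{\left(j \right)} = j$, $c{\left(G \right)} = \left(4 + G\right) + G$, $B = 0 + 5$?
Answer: $14 + i \sqrt{23} \approx 14.0 + 4.7958 i$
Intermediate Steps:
$B = 5$
$c{\left(G \right)} = 4 + 2 G$
$v = -28$ ($v = \left(-3 + 1\right) \left(4 + 2 \cdot 5\right) = - 2 \left(4 + 10\right) = \left(-2\right) 14 = -28$)
$S{\left(U \right)} = \sqrt{5 + U}$ ($S{\left(U \right)} = \sqrt{U + 5} = \sqrt{5 + U}$)
$o{\left(14 \right)} + S{\left(v \right)} = 14 + \sqrt{5 - 28} = 14 + \sqrt{-23} = 14 + i \sqrt{23}$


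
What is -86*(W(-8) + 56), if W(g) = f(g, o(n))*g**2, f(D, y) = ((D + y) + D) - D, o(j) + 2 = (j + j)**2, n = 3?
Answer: -147920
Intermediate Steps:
o(j) = -2 + 4*j**2 (o(j) = -2 + (j + j)**2 = -2 + (2*j)**2 = -2 + 4*j**2)
f(D, y) = D + y (f(D, y) = (y + 2*D) - D = D + y)
W(g) = g**2*(34 + g) (W(g) = (g + (-2 + 4*3**2))*g**2 = (g + (-2 + 4*9))*g**2 = (g + (-2 + 36))*g**2 = (g + 34)*g**2 = (34 + g)*g**2 = g**2*(34 + g))
-86*(W(-8) + 56) = -86*((-8)**2*(34 - 8) + 56) = -86*(64*26 + 56) = -86*(1664 + 56) = -86*1720 = -147920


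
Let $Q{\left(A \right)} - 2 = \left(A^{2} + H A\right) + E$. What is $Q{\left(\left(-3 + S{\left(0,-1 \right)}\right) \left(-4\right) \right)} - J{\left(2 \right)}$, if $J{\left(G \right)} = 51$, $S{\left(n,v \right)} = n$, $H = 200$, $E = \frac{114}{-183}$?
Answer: $\frac{152157}{61} \approx 2494.4$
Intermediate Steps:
$E = - \frac{38}{61}$ ($E = 114 \left(- \frac{1}{183}\right) = - \frac{38}{61} \approx -0.62295$)
$Q{\left(A \right)} = \frac{84}{61} + A^{2} + 200 A$ ($Q{\left(A \right)} = 2 - \left(\frac{38}{61} - A^{2} - 200 A\right) = 2 + \left(- \frac{38}{61} + A^{2} + 200 A\right) = \frac{84}{61} + A^{2} + 200 A$)
$Q{\left(\left(-3 + S{\left(0,-1 \right)}\right) \left(-4\right) \right)} - J{\left(2 \right)} = \left(\frac{84}{61} + \left(\left(-3 + 0\right) \left(-4\right)\right)^{2} + 200 \left(-3 + 0\right) \left(-4\right)\right) - 51 = \left(\frac{84}{61} + \left(\left(-3\right) \left(-4\right)\right)^{2} + 200 \left(\left(-3\right) \left(-4\right)\right)\right) - 51 = \left(\frac{84}{61} + 12^{2} + 200 \cdot 12\right) - 51 = \left(\frac{84}{61} + 144 + 2400\right) - 51 = \frac{155268}{61} - 51 = \frac{152157}{61}$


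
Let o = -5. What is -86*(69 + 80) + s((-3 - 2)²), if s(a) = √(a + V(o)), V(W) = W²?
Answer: -12814 + 5*√2 ≈ -12807.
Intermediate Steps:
s(a) = √(25 + a) (s(a) = √(a + (-5)²) = √(a + 25) = √(25 + a))
-86*(69 + 80) + s((-3 - 2)²) = -86*(69 + 80) + √(25 + (-3 - 2)²) = -86*149 + √(25 + (-5)²) = -12814 + √(25 + 25) = -12814 + √50 = -12814 + 5*√2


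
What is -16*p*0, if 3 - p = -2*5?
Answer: 0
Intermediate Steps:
p = 13 (p = 3 - (-2)*5 = 3 - 1*(-10) = 3 + 10 = 13)
-16*p*0 = -16*13*0 = -208*0 = 0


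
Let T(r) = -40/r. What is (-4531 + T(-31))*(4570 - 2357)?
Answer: -310751673/31 ≈ -1.0024e+7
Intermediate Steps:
(-4531 + T(-31))*(4570 - 2357) = (-4531 - 40/(-31))*(4570 - 2357) = (-4531 - 40*(-1/31))*2213 = (-4531 + 40/31)*2213 = -140421/31*2213 = -310751673/31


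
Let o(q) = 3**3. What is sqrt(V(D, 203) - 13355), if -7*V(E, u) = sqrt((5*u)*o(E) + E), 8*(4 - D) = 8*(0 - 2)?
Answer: sqrt(-654395 - 7*sqrt(27411))/7 ≈ 115.67*I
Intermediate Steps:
o(q) = 27
D = 6 (D = 4 - (0 - 2) = 4 - (-2) = 4 - 1/8*(-16) = 4 + 2 = 6)
V(E, u) = -sqrt(E + 135*u)/7 (V(E, u) = -sqrt((5*u)*27 + E)/7 = -sqrt(135*u + E)/7 = -sqrt(E + 135*u)/7)
sqrt(V(D, 203) - 13355) = sqrt(-sqrt(6 + 135*203)/7 - 13355) = sqrt(-sqrt(6 + 27405)/7 - 13355) = sqrt(-sqrt(27411)/7 - 13355) = sqrt(-13355 - sqrt(27411)/7)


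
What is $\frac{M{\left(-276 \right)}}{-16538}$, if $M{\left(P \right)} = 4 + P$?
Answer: $\frac{136}{8269} \approx 0.016447$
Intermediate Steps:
$\frac{M{\left(-276 \right)}}{-16538} = \frac{4 - 276}{-16538} = \left(-272\right) \left(- \frac{1}{16538}\right) = \frac{136}{8269}$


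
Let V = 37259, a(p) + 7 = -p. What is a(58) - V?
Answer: -37324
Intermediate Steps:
a(p) = -7 - p
a(58) - V = (-7 - 1*58) - 1*37259 = (-7 - 58) - 37259 = -65 - 37259 = -37324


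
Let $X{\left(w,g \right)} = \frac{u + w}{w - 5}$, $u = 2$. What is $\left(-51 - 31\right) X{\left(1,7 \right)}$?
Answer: $\frac{123}{2} \approx 61.5$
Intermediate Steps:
$X{\left(w,g \right)} = \frac{2 + w}{-5 + w}$ ($X{\left(w,g \right)} = \frac{2 + w}{w - 5} = \frac{2 + w}{-5 + w}$)
$\left(-51 - 31\right) X{\left(1,7 \right)} = \left(-51 - 31\right) \frac{2 + 1}{-5 + 1} = \left(-51 - 31\right) \frac{1}{-4} \cdot 3 = - 82 \left(\left(- \frac{1}{4}\right) 3\right) = \left(-82\right) \left(- \frac{3}{4}\right) = \frac{123}{2}$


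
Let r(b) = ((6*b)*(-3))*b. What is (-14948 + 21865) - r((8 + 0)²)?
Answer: 80645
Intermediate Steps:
r(b) = -18*b² (r(b) = (-18*b)*b = -18*b²)
(-14948 + 21865) - r((8 + 0)²) = (-14948 + 21865) - (-18)*((8 + 0)²)² = 6917 - (-18)*(8²)² = 6917 - (-18)*64² = 6917 - (-18)*4096 = 6917 - 1*(-73728) = 6917 + 73728 = 80645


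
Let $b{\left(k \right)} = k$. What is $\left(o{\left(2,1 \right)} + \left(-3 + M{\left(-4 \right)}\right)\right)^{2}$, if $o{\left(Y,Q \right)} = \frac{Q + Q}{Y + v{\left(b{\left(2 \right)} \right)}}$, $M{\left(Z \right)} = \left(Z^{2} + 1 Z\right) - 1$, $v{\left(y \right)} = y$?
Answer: $\frac{289}{4} \approx 72.25$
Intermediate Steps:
$M{\left(Z \right)} = -1 + Z + Z^{2}$ ($M{\left(Z \right)} = \left(Z^{2} + Z\right) - 1 = \left(Z + Z^{2}\right) - 1 = -1 + Z + Z^{2}$)
$o{\left(Y,Q \right)} = \frac{2 Q}{2 + Y}$ ($o{\left(Y,Q \right)} = \frac{Q + Q}{Y + 2} = \frac{2 Q}{2 + Y}$)
$\left(o{\left(2,1 \right)} + \left(-3 + M{\left(-4 \right)}\right)\right)^{2} = \left(2 \cdot 1 \frac{1}{2 + 2} - -8\right)^{2} = \left(2 \cdot 1 \cdot \frac{1}{4} - -8\right)^{2} = \left(2 \cdot 1 \cdot \frac{1}{4} + \left(-3 + 11\right)\right)^{2} = \left(\frac{1}{2} + 8\right)^{2} = \left(\frac{17}{2}\right)^{2} = \frac{289}{4}$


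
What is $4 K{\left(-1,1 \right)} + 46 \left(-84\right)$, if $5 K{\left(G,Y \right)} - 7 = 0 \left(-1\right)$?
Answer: $- \frac{19292}{5} \approx -3858.4$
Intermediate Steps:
$K{\left(G,Y \right)} = \frac{7}{5}$ ($K{\left(G,Y \right)} = \frac{7}{5} + \frac{0 \left(-1\right)}{5} = \frac{7}{5} + \frac{1}{5} \cdot 0 = \frac{7}{5} + 0 = \frac{7}{5}$)
$4 K{\left(-1,1 \right)} + 46 \left(-84\right) = 4 \cdot \frac{7}{5} + 46 \left(-84\right) = \frac{28}{5} - 3864 = - \frac{19292}{5}$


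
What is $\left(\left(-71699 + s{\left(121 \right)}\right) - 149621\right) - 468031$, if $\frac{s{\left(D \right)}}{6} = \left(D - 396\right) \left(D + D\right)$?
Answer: $-1088651$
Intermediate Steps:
$s{\left(D \right)} = 12 D \left(-396 + D\right)$ ($s{\left(D \right)} = 6 \left(D - 396\right) \left(D + D\right) = 6 \left(-396 + D\right) 2 D = 6 \cdot 2 D \left(-396 + D\right) = 12 D \left(-396 + D\right)$)
$\left(\left(-71699 + s{\left(121 \right)}\right) - 149621\right) - 468031 = \left(\left(-71699 + 12 \cdot 121 \left(-396 + 121\right)\right) - 149621\right) - 468031 = \left(\left(-71699 + 12 \cdot 121 \left(-275\right)\right) - 149621\right) - 468031 = \left(\left(-71699 - 399300\right) - 149621\right) - 468031 = \left(-470999 - 149621\right) - 468031 = -620620 - 468031 = -1088651$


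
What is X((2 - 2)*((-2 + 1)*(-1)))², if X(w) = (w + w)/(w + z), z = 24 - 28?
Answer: 0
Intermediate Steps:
z = -4
X(w) = 2*w/(-4 + w) (X(w) = (w + w)/(w - 4) = (2*w)/(-4 + w) = 2*w/(-4 + w))
X((2 - 2)*((-2 + 1)*(-1)))² = (2*((2 - 2)*((-2 + 1)*(-1)))/(-4 + (2 - 2)*((-2 + 1)*(-1))))² = (2*(0*(-1*(-1)))/(-4 + 0*(-1*(-1))))² = (2*(0*1)/(-4 + 0*1))² = (2*0/(-4 + 0))² = (2*0/(-4))² = (2*0*(-¼))² = 0² = 0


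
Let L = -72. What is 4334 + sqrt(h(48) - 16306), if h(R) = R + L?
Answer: 4334 + I*sqrt(16330) ≈ 4334.0 + 127.79*I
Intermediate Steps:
h(R) = -72 + R (h(R) = R - 72 = -72 + R)
4334 + sqrt(h(48) - 16306) = 4334 + sqrt((-72 + 48) - 16306) = 4334 + sqrt(-24 - 16306) = 4334 + sqrt(-16330) = 4334 + I*sqrt(16330)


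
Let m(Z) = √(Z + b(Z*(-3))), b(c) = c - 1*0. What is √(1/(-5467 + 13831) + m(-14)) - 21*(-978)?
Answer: 20538 + √(2091 + 34978248*√7)/4182 ≈ 20540.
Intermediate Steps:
b(c) = c (b(c) = c + 0 = c)
m(Z) = √2*√(-Z) (m(Z) = √(Z + Z*(-3)) = √(Z - 3*Z) = √(-2*Z) = √2*√(-Z))
√(1/(-5467 + 13831) + m(-14)) - 21*(-978) = √(1/(-5467 + 13831) + √2*√(-1*(-14))) - 21*(-978) = √(1/8364 + √2*√14) - 1*(-20538) = √(1/8364 + 2*√7) + 20538 = 20538 + √(1/8364 + 2*√7)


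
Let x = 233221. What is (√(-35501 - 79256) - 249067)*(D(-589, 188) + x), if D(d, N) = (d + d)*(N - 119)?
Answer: -37842990913 + 151939*I*√114757 ≈ -3.7843e+10 + 5.1471e+7*I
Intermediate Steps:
D(d, N) = 2*d*(-119 + N) (D(d, N) = (2*d)*(-119 + N) = 2*d*(-119 + N))
(√(-35501 - 79256) - 249067)*(D(-589, 188) + x) = (√(-35501 - 79256) - 249067)*(2*(-589)*(-119 + 188) + 233221) = (√(-114757) - 249067)*(2*(-589)*69 + 233221) = (I*√114757 - 249067)*(-81282 + 233221) = (-249067 + I*√114757)*151939 = -37842990913 + 151939*I*√114757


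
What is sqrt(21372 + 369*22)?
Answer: sqrt(29490) ≈ 171.73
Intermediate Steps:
sqrt(21372 + 369*22) = sqrt(21372 + 8118) = sqrt(29490)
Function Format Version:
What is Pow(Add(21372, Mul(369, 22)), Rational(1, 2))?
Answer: Pow(29490, Rational(1, 2)) ≈ 171.73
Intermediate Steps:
Pow(Add(21372, Mul(369, 22)), Rational(1, 2)) = Pow(Add(21372, 8118), Rational(1, 2)) = Pow(29490, Rational(1, 2))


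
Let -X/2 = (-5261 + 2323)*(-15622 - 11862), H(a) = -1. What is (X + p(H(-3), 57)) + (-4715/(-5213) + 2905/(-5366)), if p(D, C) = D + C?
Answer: -4517518800958099/27972958 ≈ -1.6150e+8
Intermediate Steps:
X = -161495984 (X = -2*(-5261 + 2323)*(-15622 - 11862) = -(-5876)*(-27484) = -2*80747992 = -161495984)
p(D, C) = C + D
(X + p(H(-3), 57)) + (-4715/(-5213) + 2905/(-5366)) = (-161495984 + (57 - 1)) + (-4715/(-5213) + 2905/(-5366)) = (-161495984 + 56) + (-4715*(-1/5213) + 2905*(-1/5366)) = -161495928 + (4715/5213 - 2905/5366) = -161495928 + 10156925/27972958 = -4517518800958099/27972958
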